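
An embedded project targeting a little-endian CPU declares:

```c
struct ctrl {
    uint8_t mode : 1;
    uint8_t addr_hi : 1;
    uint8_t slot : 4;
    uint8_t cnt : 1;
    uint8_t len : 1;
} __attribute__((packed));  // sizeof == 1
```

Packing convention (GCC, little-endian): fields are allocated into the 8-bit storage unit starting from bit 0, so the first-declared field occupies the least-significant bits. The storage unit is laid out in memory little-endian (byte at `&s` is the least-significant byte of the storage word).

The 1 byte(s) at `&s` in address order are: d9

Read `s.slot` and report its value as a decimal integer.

6

[0]=0xd9 (little-endian) → word 0xd9
mode:1 @ bit 0 → (0xd9>>0)&0x1 = 0x1
addr_hi:1 @ bit 1 → (0xd9>>1)&0x1 = 0x0
slot:4 @ bit 2 → (0xd9>>2)&0xf = 0x6  ←
cnt:1 @ bit 6 → (0xd9>>6)&0x1 = 0x1
len:1 @ bit 7 → (0xd9>>7)&0x1 = 0x1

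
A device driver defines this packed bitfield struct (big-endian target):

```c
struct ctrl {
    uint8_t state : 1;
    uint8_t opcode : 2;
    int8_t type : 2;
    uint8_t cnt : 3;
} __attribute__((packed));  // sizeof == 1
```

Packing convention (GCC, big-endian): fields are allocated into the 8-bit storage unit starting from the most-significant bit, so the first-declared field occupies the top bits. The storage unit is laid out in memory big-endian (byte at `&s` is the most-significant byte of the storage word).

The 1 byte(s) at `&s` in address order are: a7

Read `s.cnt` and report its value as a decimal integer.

7

[0]=0xa7 (big-endian) → word 0xa7
state:1 @ bit 7 → (0xa7>>7)&0x1 = 0x1
opcode:2 @ bit 5 → (0xa7>>5)&0x3 = 0x1
type:2 @ bit 3 → (0xa7>>3)&0x3 = 0x0
cnt:3 @ bit 0 → (0xa7>>0)&0x7 = 0x7  ←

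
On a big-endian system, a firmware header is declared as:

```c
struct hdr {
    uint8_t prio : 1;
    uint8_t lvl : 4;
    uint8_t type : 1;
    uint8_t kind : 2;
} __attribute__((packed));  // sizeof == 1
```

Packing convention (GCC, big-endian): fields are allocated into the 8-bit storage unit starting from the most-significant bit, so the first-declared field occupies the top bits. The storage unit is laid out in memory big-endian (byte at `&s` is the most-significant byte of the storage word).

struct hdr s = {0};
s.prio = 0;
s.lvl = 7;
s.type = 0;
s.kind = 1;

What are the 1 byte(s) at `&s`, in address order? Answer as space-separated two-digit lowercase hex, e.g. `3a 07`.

prio:1 = 0 → 0x0 << 7 → word 0x00
lvl:4 = 7 → 0x7 << 3 → word 0x38
type:1 = 0 → 0x0 << 2 → word 0x38
kind:2 = 1 → 0x1 << 0 → word 0x39
word = 0x39 → big-endian bytes:
  [0]=0x39

39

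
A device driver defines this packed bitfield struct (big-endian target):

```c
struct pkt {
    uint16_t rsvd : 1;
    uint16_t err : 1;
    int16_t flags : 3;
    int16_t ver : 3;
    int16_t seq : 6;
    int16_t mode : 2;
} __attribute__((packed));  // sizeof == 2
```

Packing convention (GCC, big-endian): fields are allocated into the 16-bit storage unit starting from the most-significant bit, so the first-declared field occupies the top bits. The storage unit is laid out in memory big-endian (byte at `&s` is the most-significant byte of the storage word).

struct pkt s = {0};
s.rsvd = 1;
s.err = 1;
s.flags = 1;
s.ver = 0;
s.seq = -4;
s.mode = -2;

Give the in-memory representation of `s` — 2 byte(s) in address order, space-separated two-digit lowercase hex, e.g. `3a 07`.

rsvd (1b) val=1 bits=0x1 at bit 15: 0x8000
err (1b) val=1 bits=0x1 at bit 14: 0xc000
flags (3b) val=1 bits=0x1 at bit 11: 0xc800
ver (3b) val=0 bits=0x0 at bit 8: 0xc800
seq (6b) val=-4 bits=0x3c at bit 2: 0xc8f0
mode (2b) val=-2 bits=0x2 at bit 0: 0xc8f2
word = 0xc8f2 → big-endian bytes:
  [0]=0xc8  [1]=0xf2

c8 f2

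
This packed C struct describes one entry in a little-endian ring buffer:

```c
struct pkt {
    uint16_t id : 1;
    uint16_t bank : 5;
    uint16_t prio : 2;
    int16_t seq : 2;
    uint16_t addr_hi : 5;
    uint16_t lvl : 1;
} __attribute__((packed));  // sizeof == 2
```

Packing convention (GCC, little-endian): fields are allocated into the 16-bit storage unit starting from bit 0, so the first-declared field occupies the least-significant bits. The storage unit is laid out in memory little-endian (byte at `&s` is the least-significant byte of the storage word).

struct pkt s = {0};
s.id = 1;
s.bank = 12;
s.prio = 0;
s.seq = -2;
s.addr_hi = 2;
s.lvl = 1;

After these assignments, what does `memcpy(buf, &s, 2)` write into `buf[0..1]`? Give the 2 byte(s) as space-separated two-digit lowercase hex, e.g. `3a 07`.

[0+:1] id=1 & 0x1 = 0x1; word=0x0001
[1+:5] bank=12 & 0x1f = 0xc; word=0x0019
[6+:2] prio=0 & 0x3 = 0x0; word=0x0019
[8+:2] seq=-2 & 0x3 = 0x2; word=0x0219
[10+:5] addr_hi=2 & 0x1f = 0x2; word=0x0a19
[15+:1] lvl=1 & 0x1 = 0x1; word=0x8a19
word = 0x8a19 → little-endian bytes:
  [0]=0x19  [1]=0x8a

19 8a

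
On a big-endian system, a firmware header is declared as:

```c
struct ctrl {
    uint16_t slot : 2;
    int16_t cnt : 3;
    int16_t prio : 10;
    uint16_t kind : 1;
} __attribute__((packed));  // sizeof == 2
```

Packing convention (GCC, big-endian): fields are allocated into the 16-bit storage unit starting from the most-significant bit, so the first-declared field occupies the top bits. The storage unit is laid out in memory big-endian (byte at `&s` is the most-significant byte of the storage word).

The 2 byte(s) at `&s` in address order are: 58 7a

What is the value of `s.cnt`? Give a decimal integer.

3

[0]=0x58 [1]=0x7a (big-endian) → word 0x587a
slot:2 @ bit 14 → (0x587a>>14)&0x3 = 0x1
cnt:3 @ bit 11 → (0x587a>>11)&0x7 = 0x3  ←
prio:10 @ bit 1 → (0x587a>>1)&0x3ff = 0x3d
kind:1 @ bit 0 → (0x587a>>0)&0x1 = 0x0
cnt signed 3b, MSB=0: value = 3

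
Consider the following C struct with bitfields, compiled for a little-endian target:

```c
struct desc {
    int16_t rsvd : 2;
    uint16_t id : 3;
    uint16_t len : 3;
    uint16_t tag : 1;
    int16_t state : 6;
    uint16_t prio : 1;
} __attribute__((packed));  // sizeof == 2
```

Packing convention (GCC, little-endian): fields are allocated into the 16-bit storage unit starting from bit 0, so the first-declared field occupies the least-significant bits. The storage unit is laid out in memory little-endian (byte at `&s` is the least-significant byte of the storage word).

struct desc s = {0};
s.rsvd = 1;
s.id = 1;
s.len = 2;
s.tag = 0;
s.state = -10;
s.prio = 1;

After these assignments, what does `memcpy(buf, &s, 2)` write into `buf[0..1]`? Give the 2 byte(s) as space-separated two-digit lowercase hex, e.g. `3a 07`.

rsvd (2b) val=1 bits=0x1 at bit 0: 0x0001
id (3b) val=1 bits=0x1 at bit 2: 0x0005
len (3b) val=2 bits=0x2 at bit 5: 0x0045
tag (1b) val=0 bits=0x0 at bit 8: 0x0045
state (6b) val=-10 bits=0x36 at bit 9: 0x6c45
prio (1b) val=1 bits=0x1 at bit 15: 0xec45
word = 0xec45 → little-endian bytes:
  [0]=0x45  [1]=0xec

45 ec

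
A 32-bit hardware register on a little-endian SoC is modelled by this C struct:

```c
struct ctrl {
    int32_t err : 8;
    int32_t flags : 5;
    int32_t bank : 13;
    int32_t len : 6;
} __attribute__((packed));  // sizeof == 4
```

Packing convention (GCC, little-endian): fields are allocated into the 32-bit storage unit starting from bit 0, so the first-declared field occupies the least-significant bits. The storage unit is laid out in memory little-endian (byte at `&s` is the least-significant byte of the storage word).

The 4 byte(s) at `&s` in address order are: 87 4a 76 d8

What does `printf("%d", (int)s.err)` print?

[0]=0x87 [1]=0x4a [2]=0x76 [3]=0xd8 (little-endian) → word 0xd8764a87
err:8 @ bit 0 → (0xd8764a87>>0)&0xff = 0x87  ←
flags:5 @ bit 8 → (0xd8764a87>>8)&0x1f = 0xa
bank:13 @ bit 13 → (0xd8764a87>>13)&0x1fff = 0x3b2
len:6 @ bit 26 → (0xd8764a87>>26)&0x3f = 0x36
err signed 8b, MSB=1: 135 - 256 = -121

-121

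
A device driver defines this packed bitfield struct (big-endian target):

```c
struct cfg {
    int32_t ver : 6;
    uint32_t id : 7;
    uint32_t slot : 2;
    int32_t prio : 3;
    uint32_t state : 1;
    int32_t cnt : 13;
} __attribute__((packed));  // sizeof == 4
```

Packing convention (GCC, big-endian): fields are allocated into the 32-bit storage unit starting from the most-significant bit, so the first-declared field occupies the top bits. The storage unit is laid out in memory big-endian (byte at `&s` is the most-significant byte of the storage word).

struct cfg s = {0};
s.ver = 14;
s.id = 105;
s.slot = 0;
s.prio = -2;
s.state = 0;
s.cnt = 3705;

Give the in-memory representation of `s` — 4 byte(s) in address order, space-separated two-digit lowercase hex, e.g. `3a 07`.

[26+:6] ver=14 & 0x3f = 0xe; word=0x38000000
[19+:7] id=105 & 0x7f = 0x69; word=0x3b480000
[17+:2] slot=0 & 0x3 = 0x0; word=0x3b480000
[14+:3] prio=-2 & 0x7 = 0x6; word=0x3b498000
[13+:1] state=0 & 0x1 = 0x0; word=0x3b498000
[0+:13] cnt=3705 & 0x1fff = 0xe79; word=0x3b498e79
word = 0x3b498e79 → big-endian bytes:
  [0]=0x3b  [1]=0x49  [2]=0x8e  [3]=0x79

3b 49 8e 79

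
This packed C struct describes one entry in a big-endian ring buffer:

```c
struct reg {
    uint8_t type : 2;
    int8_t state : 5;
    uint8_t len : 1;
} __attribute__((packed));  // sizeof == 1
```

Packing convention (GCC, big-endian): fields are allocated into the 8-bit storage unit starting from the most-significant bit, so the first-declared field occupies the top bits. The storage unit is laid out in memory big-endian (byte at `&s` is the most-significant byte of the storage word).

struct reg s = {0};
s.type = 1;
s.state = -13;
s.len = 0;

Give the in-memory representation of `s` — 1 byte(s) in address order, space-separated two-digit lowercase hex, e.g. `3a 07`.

66

type (2b) val=1 bits=0x1 at bit 6: 0x40
state (5b) val=-13 bits=0x13 at bit 1: 0x66
len (1b) val=0 bits=0x0 at bit 0: 0x66
word = 0x66 → big-endian bytes:
  [0]=0x66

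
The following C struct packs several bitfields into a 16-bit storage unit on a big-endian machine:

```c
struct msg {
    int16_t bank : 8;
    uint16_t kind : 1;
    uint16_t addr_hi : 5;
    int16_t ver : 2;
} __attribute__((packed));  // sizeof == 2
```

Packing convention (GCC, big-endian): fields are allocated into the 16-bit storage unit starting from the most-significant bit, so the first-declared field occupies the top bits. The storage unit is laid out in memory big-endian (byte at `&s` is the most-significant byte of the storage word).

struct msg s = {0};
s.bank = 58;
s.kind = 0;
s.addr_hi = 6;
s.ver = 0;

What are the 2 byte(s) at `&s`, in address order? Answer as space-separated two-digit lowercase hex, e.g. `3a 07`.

bank (8b) val=58 bits=0x3a at bit 8: 0x3a00
kind (1b) val=0 bits=0x0 at bit 7: 0x3a00
addr_hi (5b) val=6 bits=0x6 at bit 2: 0x3a18
ver (2b) val=0 bits=0x0 at bit 0: 0x3a18
word = 0x3a18 → big-endian bytes:
  [0]=0x3a  [1]=0x18

3a 18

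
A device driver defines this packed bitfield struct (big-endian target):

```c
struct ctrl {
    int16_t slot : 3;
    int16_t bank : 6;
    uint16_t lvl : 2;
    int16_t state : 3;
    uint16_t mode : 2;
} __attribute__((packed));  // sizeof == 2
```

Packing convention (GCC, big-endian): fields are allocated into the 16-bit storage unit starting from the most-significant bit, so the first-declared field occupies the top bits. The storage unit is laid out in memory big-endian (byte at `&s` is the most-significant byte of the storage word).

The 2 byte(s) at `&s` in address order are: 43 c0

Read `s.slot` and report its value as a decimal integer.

[0]=0x43 [1]=0xc0 (big-endian) → word 0x43c0
slot [13+:3] = (word>>13) & 0x7 = 2  ←
bank [7+:6] = (word>>7) & 0x3f = 7
lvl [5+:2] = (word>>5) & 0x3 = 2
state [2+:3] = (word>>2) & 0x7 = 0
mode [0+:2] = (word>>0) & 0x3 = 0
slot signed 3b, MSB=0: value = 2

2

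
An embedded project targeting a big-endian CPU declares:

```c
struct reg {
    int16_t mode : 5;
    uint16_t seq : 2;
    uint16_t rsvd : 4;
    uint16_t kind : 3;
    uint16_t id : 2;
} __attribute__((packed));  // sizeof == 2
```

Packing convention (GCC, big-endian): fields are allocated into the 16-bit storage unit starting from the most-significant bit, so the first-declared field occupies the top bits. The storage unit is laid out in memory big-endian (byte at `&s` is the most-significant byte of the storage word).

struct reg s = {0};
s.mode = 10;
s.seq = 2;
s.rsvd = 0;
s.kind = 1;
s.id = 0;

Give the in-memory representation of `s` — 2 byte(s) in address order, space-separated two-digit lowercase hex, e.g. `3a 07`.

mode:5 = 10 → 0xa << 11 → word 0x5000
seq:2 = 2 → 0x2 << 9 → word 0x5400
rsvd:4 = 0 → 0x0 << 5 → word 0x5400
kind:3 = 1 → 0x1 << 2 → word 0x5404
id:2 = 0 → 0x0 << 0 → word 0x5404
word = 0x5404 → big-endian bytes:
  [0]=0x54  [1]=0x04

54 04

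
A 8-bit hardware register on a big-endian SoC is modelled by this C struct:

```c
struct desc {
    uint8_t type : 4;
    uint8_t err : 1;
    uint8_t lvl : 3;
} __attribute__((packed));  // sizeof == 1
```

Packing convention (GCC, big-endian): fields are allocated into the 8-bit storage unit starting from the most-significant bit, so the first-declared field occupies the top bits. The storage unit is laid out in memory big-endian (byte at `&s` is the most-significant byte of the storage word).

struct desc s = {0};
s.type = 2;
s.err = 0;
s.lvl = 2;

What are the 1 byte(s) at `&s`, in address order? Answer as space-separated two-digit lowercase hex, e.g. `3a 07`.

type (4b) val=2 bits=0x2 at bit 4: 0x20
err (1b) val=0 bits=0x0 at bit 3: 0x20
lvl (3b) val=2 bits=0x2 at bit 0: 0x22
word = 0x22 → big-endian bytes:
  [0]=0x22

22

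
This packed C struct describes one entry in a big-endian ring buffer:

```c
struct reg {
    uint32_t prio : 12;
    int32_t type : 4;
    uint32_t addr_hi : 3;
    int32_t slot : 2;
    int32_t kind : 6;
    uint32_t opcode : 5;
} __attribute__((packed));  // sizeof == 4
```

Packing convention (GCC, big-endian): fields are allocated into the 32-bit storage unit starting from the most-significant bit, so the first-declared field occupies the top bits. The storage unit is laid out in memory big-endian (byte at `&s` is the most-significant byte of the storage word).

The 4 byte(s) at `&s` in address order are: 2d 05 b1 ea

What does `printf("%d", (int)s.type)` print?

[0]=0x2d [1]=0x05 [2]=0xb1 [3]=0xea (big-endian) → word 0x2d05b1ea
prio:12 @ bit 20 → (0x2d05b1ea>>20)&0xfff = 0x2d0
type:4 @ bit 16 → (0x2d05b1ea>>16)&0xf = 0x5  ←
addr_hi:3 @ bit 13 → (0x2d05b1ea>>13)&0x7 = 0x5
slot:2 @ bit 11 → (0x2d05b1ea>>11)&0x3 = 0x2
kind:6 @ bit 5 → (0x2d05b1ea>>5)&0x3f = 0xf
opcode:5 @ bit 0 → (0x2d05b1ea>>0)&0x1f = 0xa
type signed 4b, MSB=0: value = 5

5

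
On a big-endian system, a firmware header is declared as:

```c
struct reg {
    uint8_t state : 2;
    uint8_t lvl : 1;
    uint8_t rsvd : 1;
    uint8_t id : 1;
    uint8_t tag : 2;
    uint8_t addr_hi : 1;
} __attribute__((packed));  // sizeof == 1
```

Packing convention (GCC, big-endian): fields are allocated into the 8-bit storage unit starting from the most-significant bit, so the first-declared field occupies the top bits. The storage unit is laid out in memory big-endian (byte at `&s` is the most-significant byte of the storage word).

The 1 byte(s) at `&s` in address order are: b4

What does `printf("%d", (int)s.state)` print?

2

[0]=0xb4 (big-endian) → word 0xb4
state:2 @ bit 6 → (0xb4>>6)&0x3 = 0x2  ←
lvl:1 @ bit 5 → (0xb4>>5)&0x1 = 0x1
rsvd:1 @ bit 4 → (0xb4>>4)&0x1 = 0x1
id:1 @ bit 3 → (0xb4>>3)&0x1 = 0x0
tag:2 @ bit 1 → (0xb4>>1)&0x3 = 0x2
addr_hi:1 @ bit 0 → (0xb4>>0)&0x1 = 0x0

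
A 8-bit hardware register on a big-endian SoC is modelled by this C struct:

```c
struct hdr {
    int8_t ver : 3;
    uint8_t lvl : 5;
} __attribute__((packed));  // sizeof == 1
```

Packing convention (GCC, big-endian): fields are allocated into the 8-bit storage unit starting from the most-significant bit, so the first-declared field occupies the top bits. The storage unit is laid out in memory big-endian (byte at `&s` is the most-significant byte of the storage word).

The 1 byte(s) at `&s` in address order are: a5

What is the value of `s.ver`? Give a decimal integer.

-3

[0]=0xa5 (big-endian) → word 0xa5
ver:3 @ bit 5 → (0xa5>>5)&0x7 = 0x5  ←
lvl:5 @ bit 0 → (0xa5>>0)&0x1f = 0x5
ver signed 3b, MSB=1: 5 - 8 = -3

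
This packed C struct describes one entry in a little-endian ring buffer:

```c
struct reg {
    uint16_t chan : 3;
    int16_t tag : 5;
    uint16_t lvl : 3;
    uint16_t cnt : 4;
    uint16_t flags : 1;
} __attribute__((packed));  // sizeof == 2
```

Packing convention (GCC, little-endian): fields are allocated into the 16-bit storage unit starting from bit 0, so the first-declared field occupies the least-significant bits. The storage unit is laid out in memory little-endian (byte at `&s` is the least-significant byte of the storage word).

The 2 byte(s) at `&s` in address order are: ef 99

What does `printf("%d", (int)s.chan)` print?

7

[0]=0xef [1]=0x99 (little-endian) → word 0x99ef
chan:3 @ bit 0 → (0x99ef>>0)&0x7 = 0x7  ←
tag:5 @ bit 3 → (0x99ef>>3)&0x1f = 0x1d
lvl:3 @ bit 8 → (0x99ef>>8)&0x7 = 0x1
cnt:4 @ bit 11 → (0x99ef>>11)&0xf = 0x3
flags:1 @ bit 15 → (0x99ef>>15)&0x1 = 0x1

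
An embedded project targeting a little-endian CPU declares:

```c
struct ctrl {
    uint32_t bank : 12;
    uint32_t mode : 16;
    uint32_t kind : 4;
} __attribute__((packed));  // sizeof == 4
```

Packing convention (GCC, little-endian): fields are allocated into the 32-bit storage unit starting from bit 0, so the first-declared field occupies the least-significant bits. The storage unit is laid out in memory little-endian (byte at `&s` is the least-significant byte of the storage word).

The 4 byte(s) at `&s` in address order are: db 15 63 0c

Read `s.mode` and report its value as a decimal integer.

50737

[0]=0xdb [1]=0x15 [2]=0x63 [3]=0x0c (little-endian) → word 0x0c6315db
bank [0+:12] = (word>>0) & 0xfff = 1499
mode [12+:16] = (word>>12) & 0xffff = 50737  ←
kind [28+:4] = (word>>28) & 0xf = 0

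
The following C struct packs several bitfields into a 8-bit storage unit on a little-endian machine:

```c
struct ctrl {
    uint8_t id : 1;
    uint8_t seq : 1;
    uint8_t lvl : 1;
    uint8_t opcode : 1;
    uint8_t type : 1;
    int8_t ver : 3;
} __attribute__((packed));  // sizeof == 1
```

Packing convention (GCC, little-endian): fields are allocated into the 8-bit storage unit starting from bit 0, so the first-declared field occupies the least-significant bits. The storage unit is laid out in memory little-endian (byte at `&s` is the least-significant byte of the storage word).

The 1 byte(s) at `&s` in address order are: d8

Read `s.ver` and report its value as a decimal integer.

-2

[0]=0xd8 (little-endian) → word 0xd8
id [0+:1] = (word>>0) & 0x1 = 0
seq [1+:1] = (word>>1) & 0x1 = 0
lvl [2+:1] = (word>>2) & 0x1 = 0
opcode [3+:1] = (word>>3) & 0x1 = 1
type [4+:1] = (word>>4) & 0x1 = 1
ver [5+:3] = (word>>5) & 0x7 = 6  ←
ver signed 3b, MSB=1: 6 - 8 = -2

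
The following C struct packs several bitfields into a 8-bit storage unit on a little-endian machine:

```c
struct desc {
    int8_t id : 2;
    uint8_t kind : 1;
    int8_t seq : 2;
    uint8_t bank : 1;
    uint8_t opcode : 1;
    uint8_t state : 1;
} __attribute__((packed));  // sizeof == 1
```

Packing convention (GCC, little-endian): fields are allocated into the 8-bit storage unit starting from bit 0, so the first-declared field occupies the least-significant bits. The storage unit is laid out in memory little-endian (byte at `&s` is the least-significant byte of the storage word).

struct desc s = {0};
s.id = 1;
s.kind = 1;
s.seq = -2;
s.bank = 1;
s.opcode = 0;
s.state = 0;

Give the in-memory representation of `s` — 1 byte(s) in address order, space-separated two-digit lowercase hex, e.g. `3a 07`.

35

[0+:2] id=1 & 0x3 = 0x1; word=0x01
[2+:1] kind=1 & 0x1 = 0x1; word=0x05
[3+:2] seq=-2 & 0x3 = 0x2; word=0x15
[5+:1] bank=1 & 0x1 = 0x1; word=0x35
[6+:1] opcode=0 & 0x1 = 0x0; word=0x35
[7+:1] state=0 & 0x1 = 0x0; word=0x35
word = 0x35 → little-endian bytes:
  [0]=0x35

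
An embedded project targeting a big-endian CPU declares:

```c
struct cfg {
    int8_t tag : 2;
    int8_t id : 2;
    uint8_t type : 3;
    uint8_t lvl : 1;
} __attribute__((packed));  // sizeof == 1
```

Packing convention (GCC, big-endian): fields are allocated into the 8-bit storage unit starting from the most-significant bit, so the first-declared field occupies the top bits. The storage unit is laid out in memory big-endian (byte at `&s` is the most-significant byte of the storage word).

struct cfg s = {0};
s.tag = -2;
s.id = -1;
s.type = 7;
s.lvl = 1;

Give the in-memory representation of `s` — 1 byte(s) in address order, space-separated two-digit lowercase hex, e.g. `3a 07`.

bf

tag:2 = -2 → 0x2 << 6 → word 0x80
id:2 = -1 → 0x3 << 4 → word 0xb0
type:3 = 7 → 0x7 << 1 → word 0xbe
lvl:1 = 1 → 0x1 << 0 → word 0xbf
word = 0xbf → big-endian bytes:
  [0]=0xbf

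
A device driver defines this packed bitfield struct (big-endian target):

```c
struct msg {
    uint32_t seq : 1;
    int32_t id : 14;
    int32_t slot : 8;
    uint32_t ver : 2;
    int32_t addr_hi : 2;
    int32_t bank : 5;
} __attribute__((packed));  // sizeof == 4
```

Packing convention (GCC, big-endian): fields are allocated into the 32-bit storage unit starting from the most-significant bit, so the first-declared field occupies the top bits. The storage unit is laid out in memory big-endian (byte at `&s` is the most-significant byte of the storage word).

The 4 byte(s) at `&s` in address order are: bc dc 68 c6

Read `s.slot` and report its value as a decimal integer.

52

[0]=0xbc [1]=0xdc [2]=0x68 [3]=0xc6 (big-endian) → word 0xbcdc68c6
seq [31+:1] = (word>>31) & 0x1 = 1
id [17+:14] = (word>>17) & 0x3fff = 7790
slot [9+:8] = (word>>9) & 0xff = 52  ←
ver [7+:2] = (word>>7) & 0x3 = 1
addr_hi [5+:2] = (word>>5) & 0x3 = 2
bank [0+:5] = (word>>0) & 0x1f = 6
slot signed 8b, MSB=0: value = 52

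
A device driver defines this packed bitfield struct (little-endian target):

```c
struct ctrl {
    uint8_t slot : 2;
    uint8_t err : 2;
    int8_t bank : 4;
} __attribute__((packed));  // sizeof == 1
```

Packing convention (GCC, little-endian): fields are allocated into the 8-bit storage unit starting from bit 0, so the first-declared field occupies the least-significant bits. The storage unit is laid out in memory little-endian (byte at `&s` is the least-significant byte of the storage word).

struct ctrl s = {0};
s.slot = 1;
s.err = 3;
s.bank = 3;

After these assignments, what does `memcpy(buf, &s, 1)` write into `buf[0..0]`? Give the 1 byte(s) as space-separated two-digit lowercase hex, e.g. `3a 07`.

slot (2b) val=1 bits=0x1 at bit 0: 0x01
err (2b) val=3 bits=0x3 at bit 2: 0x0d
bank (4b) val=3 bits=0x3 at bit 4: 0x3d
word = 0x3d → little-endian bytes:
  [0]=0x3d

3d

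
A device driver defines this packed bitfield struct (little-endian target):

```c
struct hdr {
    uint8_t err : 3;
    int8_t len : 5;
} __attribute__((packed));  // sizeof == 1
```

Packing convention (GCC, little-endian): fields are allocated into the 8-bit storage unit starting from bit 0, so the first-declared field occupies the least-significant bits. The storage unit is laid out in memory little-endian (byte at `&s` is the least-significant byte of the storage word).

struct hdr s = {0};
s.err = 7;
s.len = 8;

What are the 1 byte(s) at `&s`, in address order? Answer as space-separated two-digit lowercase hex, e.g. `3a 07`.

47

[0+:3] err=7 & 0x7 = 0x7; word=0x07
[3+:5] len=8 & 0x1f = 0x8; word=0x47
word = 0x47 → little-endian bytes:
  [0]=0x47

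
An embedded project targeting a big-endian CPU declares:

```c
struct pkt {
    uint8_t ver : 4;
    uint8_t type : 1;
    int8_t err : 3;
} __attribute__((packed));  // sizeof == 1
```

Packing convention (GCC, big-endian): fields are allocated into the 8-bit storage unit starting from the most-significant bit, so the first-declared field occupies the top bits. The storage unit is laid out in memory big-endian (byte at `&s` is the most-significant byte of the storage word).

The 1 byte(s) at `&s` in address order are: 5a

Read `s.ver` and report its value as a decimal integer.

[0]=0x5a (big-endian) → word 0x5a
ver [4+:4] = (word>>4) & 0xf = 5  ←
type [3+:1] = (word>>3) & 0x1 = 1
err [0+:3] = (word>>0) & 0x7 = 2

5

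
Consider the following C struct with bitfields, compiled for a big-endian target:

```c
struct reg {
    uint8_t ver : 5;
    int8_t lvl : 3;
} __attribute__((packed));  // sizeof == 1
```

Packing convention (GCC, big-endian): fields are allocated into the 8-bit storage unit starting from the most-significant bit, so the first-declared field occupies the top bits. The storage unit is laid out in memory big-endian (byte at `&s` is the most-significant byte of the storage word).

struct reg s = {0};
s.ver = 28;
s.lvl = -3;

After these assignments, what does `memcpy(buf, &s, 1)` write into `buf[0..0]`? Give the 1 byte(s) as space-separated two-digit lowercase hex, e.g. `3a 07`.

ver:5 = 28 → 0x1c << 3 → word 0xe0
lvl:3 = -3 → 0x5 << 0 → word 0xe5
word = 0xe5 → big-endian bytes:
  [0]=0xe5

e5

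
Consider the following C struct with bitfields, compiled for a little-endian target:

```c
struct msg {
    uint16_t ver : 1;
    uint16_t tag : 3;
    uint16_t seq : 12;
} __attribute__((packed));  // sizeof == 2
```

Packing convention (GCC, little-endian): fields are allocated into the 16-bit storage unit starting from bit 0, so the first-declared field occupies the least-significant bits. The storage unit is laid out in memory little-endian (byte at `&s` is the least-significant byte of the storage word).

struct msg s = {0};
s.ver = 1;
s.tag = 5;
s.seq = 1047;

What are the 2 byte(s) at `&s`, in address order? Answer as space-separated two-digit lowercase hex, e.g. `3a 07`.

7b 41

ver (1b) val=1 bits=0x1 at bit 0: 0x0001
tag (3b) val=5 bits=0x5 at bit 1: 0x000b
seq (12b) val=1047 bits=0x417 at bit 4: 0x417b
word = 0x417b → little-endian bytes:
  [0]=0x7b  [1]=0x41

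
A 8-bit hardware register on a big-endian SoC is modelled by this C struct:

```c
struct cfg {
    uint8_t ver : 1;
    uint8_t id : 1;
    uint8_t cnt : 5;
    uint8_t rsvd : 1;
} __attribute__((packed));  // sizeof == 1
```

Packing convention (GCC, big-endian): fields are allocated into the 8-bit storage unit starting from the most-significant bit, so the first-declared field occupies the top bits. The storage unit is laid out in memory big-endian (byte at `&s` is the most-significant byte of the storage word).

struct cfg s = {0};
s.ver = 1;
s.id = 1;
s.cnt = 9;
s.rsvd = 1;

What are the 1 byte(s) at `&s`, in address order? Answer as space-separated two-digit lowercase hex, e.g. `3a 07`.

ver:1 = 1 → 0x1 << 7 → word 0x80
id:1 = 1 → 0x1 << 6 → word 0xc0
cnt:5 = 9 → 0x9 << 1 → word 0xd2
rsvd:1 = 1 → 0x1 << 0 → word 0xd3
word = 0xd3 → big-endian bytes:
  [0]=0xd3

d3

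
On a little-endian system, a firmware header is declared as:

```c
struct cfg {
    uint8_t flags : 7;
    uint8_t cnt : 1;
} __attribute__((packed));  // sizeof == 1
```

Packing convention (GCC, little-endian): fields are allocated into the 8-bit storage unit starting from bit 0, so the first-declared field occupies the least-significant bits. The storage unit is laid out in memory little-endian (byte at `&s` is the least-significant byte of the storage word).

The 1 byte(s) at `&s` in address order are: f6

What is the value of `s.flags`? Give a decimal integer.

118

[0]=0xf6 (little-endian) → word 0xf6
flags [0+:7] = (word>>0) & 0x7f = 118  ←
cnt [7+:1] = (word>>7) & 0x1 = 1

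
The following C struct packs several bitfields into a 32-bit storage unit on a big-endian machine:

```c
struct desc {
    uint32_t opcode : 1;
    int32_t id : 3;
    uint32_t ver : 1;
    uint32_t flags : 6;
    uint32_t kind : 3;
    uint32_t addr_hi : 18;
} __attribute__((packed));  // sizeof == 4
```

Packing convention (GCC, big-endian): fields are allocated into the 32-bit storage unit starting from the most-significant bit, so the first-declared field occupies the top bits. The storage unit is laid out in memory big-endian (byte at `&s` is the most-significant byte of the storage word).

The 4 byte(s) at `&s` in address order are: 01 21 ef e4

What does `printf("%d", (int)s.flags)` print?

9

[0]=0x01 [1]=0x21 [2]=0xef [3]=0xe4 (big-endian) → word 0x0121efe4
opcode:1 @ bit 31 → (0x0121efe4>>31)&0x1 = 0x0
id:3 @ bit 28 → (0x0121efe4>>28)&0x7 = 0x0
ver:1 @ bit 27 → (0x0121efe4>>27)&0x1 = 0x0
flags:6 @ bit 21 → (0x0121efe4>>21)&0x3f = 0x9  ←
kind:3 @ bit 18 → (0x0121efe4>>18)&0x7 = 0x0
addr_hi:18 @ bit 0 → (0x0121efe4>>0)&0x3ffff = 0x1efe4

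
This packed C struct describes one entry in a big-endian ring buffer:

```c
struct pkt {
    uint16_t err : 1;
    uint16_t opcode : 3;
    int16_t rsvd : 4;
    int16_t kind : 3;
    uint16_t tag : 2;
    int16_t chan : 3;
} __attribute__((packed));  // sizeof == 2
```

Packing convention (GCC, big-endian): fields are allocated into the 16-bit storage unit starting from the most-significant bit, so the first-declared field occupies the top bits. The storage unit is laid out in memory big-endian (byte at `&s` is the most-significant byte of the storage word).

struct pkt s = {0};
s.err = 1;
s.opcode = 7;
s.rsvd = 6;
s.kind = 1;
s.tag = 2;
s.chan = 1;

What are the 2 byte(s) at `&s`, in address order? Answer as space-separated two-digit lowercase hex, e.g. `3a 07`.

err (1b) val=1 bits=0x1 at bit 15: 0x8000
opcode (3b) val=7 bits=0x7 at bit 12: 0xf000
rsvd (4b) val=6 bits=0x6 at bit 8: 0xf600
kind (3b) val=1 bits=0x1 at bit 5: 0xf620
tag (2b) val=2 bits=0x2 at bit 3: 0xf630
chan (3b) val=1 bits=0x1 at bit 0: 0xf631
word = 0xf631 → big-endian bytes:
  [0]=0xf6  [1]=0x31

f6 31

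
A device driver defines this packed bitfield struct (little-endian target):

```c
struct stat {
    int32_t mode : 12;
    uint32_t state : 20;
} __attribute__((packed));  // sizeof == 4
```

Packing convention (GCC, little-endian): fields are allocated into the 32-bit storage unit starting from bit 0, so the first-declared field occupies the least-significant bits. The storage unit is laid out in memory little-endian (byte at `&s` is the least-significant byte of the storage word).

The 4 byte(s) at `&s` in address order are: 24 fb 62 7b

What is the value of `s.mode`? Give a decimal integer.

-1244

[0]=0x24 [1]=0xfb [2]=0x62 [3]=0x7b (little-endian) → word 0x7b62fb24
mode [0+:12] = (word>>0) & 0xfff = 2852  ←
state [12+:20] = (word>>12) & 0xfffff = 505391
mode signed 12b, MSB=1: 2852 - 4096 = -1244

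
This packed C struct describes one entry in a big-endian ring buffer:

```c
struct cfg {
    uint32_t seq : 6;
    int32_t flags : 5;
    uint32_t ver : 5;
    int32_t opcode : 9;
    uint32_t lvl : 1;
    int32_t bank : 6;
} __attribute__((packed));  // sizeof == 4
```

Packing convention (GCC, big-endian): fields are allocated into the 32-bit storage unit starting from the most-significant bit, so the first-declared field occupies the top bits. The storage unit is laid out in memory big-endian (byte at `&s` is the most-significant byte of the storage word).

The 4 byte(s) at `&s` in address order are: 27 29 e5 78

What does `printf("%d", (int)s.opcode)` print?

[0]=0x27 [1]=0x29 [2]=0xe5 [3]=0x78 (big-endian) → word 0x2729e578
seq [26+:6] = (word>>26) & 0x3f = 9
flags [21+:5] = (word>>21) & 0x1f = 25
ver [16+:5] = (word>>16) & 0x1f = 9
opcode [7+:9] = (word>>7) & 0x1ff = 458  ←
lvl [6+:1] = (word>>6) & 0x1 = 1
bank [0+:6] = (word>>0) & 0x3f = 56
opcode signed 9b, MSB=1: 458 - 512 = -54

-54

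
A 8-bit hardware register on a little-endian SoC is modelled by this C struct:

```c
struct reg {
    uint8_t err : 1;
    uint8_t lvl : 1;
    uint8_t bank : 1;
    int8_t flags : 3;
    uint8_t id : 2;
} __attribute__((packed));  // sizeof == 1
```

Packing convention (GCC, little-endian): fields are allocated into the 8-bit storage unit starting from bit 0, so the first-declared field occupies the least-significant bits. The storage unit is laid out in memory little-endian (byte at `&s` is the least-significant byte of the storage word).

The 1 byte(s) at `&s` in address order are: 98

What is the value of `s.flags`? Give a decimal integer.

3

[0]=0x98 (little-endian) → word 0x98
err [0+:1] = (word>>0) & 0x1 = 0
lvl [1+:1] = (word>>1) & 0x1 = 0
bank [2+:1] = (word>>2) & 0x1 = 0
flags [3+:3] = (word>>3) & 0x7 = 3  ←
id [6+:2] = (word>>6) & 0x3 = 2
flags signed 3b, MSB=0: value = 3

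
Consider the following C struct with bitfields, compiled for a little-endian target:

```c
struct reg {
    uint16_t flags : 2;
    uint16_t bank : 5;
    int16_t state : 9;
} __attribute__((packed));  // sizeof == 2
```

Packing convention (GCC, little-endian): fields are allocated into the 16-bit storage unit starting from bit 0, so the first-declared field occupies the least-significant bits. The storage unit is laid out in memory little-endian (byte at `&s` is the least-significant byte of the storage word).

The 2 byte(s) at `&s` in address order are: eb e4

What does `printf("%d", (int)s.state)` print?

[0]=0xeb [1]=0xe4 (little-endian) → word 0xe4eb
flags [0+:2] = (word>>0) & 0x3 = 3
bank [2+:5] = (word>>2) & 0x1f = 26
state [7+:9] = (word>>7) & 0x1ff = 457  ←
state signed 9b, MSB=1: 457 - 512 = -55

-55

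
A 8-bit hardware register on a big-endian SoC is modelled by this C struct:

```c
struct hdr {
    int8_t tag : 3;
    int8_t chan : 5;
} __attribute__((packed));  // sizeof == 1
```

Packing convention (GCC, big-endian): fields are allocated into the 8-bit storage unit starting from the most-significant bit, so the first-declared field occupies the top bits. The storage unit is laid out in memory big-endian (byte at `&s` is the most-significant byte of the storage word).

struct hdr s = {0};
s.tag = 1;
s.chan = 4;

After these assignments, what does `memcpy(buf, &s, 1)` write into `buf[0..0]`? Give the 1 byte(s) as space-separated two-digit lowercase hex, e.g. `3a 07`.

24

[5+:3] tag=1 & 0x7 = 0x1; word=0x20
[0+:5] chan=4 & 0x1f = 0x4; word=0x24
word = 0x24 → big-endian bytes:
  [0]=0x24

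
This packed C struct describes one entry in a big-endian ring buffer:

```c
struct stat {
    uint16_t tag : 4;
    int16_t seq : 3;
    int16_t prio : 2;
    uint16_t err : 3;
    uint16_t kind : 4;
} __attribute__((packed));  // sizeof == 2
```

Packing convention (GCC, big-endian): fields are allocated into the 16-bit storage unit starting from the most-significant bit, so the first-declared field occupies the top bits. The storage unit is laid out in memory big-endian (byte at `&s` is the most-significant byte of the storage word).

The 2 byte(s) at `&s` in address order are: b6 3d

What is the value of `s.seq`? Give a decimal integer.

3

[0]=0xb6 [1]=0x3d (big-endian) → word 0xb63d
tag:4 @ bit 12 → (0xb63d>>12)&0xf = 0xb
seq:3 @ bit 9 → (0xb63d>>9)&0x7 = 0x3  ←
prio:2 @ bit 7 → (0xb63d>>7)&0x3 = 0x0
err:3 @ bit 4 → (0xb63d>>4)&0x7 = 0x3
kind:4 @ bit 0 → (0xb63d>>0)&0xf = 0xd
seq signed 3b, MSB=0: value = 3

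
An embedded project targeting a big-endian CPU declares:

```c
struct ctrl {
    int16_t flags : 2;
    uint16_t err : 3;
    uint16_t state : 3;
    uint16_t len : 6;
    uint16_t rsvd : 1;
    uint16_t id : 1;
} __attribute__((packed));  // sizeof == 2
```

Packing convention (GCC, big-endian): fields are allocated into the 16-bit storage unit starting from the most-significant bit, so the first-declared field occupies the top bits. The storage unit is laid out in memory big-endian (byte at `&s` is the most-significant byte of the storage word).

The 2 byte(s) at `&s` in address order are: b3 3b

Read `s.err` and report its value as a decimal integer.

6

[0]=0xb3 [1]=0x3b (big-endian) → word 0xb33b
flags [14+:2] = (word>>14) & 0x3 = 2
err [11+:3] = (word>>11) & 0x7 = 6  ←
state [8+:3] = (word>>8) & 0x7 = 3
len [2+:6] = (word>>2) & 0x3f = 14
rsvd [1+:1] = (word>>1) & 0x1 = 1
id [0+:1] = (word>>0) & 0x1 = 1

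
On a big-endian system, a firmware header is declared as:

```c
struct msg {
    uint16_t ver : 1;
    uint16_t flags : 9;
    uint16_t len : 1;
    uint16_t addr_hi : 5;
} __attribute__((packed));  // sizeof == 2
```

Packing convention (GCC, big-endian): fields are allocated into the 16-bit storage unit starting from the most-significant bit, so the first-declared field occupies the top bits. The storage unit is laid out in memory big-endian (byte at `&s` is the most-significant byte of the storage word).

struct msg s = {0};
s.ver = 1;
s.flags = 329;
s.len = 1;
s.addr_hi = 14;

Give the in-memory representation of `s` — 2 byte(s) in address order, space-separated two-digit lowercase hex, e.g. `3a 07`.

d2 6e

ver:1 = 1 → 0x1 << 15 → word 0x8000
flags:9 = 329 → 0x149 << 6 → word 0xd240
len:1 = 1 → 0x1 << 5 → word 0xd260
addr_hi:5 = 14 → 0xe << 0 → word 0xd26e
word = 0xd26e → big-endian bytes:
  [0]=0xd2  [1]=0x6e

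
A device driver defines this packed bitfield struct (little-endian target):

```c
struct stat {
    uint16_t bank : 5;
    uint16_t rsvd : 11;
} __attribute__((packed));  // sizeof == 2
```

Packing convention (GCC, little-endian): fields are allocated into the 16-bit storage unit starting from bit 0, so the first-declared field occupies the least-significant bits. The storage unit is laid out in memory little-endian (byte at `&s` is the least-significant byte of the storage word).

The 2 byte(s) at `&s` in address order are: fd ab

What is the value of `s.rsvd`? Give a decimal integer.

[0]=0xfd [1]=0xab (little-endian) → word 0xabfd
bank [0+:5] = (word>>0) & 0x1f = 29
rsvd [5+:11] = (word>>5) & 0x7ff = 1375  ←

1375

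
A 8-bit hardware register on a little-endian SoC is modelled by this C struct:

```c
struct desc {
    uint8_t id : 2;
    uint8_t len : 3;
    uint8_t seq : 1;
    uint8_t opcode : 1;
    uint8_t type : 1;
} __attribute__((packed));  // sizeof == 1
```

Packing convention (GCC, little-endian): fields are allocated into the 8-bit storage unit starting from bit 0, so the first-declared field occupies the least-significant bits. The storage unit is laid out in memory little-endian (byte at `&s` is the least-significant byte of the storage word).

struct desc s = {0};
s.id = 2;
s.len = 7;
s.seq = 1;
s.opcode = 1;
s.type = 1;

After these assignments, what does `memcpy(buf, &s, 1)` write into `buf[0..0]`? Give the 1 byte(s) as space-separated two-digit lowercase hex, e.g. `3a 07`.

[0+:2] id=2 & 0x3 = 0x2; word=0x02
[2+:3] len=7 & 0x7 = 0x7; word=0x1e
[5+:1] seq=1 & 0x1 = 0x1; word=0x3e
[6+:1] opcode=1 & 0x1 = 0x1; word=0x7e
[7+:1] type=1 & 0x1 = 0x1; word=0xfe
word = 0xfe → little-endian bytes:
  [0]=0xfe

fe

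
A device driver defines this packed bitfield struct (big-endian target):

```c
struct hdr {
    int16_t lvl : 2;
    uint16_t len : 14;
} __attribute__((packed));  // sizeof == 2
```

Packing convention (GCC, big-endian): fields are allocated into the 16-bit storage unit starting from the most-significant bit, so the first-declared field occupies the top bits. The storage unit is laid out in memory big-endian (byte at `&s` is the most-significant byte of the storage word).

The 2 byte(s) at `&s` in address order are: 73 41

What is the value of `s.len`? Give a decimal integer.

13121

[0]=0x73 [1]=0x41 (big-endian) → word 0x7341
lvl:2 @ bit 14 → (0x7341>>14)&0x3 = 0x1
len:14 @ bit 0 → (0x7341>>0)&0x3fff = 0x3341  ←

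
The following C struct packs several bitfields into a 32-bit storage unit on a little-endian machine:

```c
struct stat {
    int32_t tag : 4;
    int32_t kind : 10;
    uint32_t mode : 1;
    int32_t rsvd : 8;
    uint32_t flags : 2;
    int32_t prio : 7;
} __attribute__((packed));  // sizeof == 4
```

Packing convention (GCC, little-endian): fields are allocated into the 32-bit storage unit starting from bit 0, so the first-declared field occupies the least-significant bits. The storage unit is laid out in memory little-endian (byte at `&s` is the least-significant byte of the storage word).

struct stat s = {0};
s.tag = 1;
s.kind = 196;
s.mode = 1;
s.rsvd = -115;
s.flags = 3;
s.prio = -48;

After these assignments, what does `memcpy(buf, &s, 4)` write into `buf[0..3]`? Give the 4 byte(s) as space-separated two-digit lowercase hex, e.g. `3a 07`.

tag:4 = 1 → 0x1 << 0 → word 0x00000001
kind:10 = 196 → 0xc4 << 4 → word 0x00000c41
mode:1 = 1 → 0x1 << 14 → word 0x00004c41
rsvd:8 = -115 → 0x8d << 15 → word 0x0046cc41
flags:2 = 3 → 0x3 << 23 → word 0x01c6cc41
prio:7 = -48 → 0x50 << 25 → word 0xa1c6cc41
word = 0xa1c6cc41 → little-endian bytes:
  [0]=0x41  [1]=0xcc  [2]=0xc6  [3]=0xa1

41 cc c6 a1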